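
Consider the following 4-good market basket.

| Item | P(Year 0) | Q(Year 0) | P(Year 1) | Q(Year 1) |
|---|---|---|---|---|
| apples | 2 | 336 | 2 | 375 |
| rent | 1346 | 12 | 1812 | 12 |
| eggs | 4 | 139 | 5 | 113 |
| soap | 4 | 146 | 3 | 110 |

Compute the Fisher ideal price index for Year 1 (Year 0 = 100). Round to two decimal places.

Laspeyres component (base-period weights):
ΣP(Year 1)Q(Year 0) = 2×336 + 1812×12 + 5×139 + 3×146 = 672 + 21744 + 695 + 438 = 23549
ΣP(Year 0)Q(Year 0) = 2×336 + 1346×12 + 4×139 + 4×146 = 672 + 16152 + 556 + 584 = 17964
L = 23549 / 17964 × 100 = 131.0900
Paasche component (current-period weights):
ΣP(Year 1)Q(Year 1) = 2×375 + 1812×12 + 5×113 + 3×110 = 750 + 21744 + 565 + 330 = 23389
ΣP(Year 0)Q(Year 1) = 2×375 + 1346×12 + 4×113 + 4×110 = 750 + 16152 + 452 + 440 = 17794
P = 23389 / 17794 × 100 = 131.4432
Fisher = √(L × P) = √(131.0900 × 131.4432) = 131.2665

131.27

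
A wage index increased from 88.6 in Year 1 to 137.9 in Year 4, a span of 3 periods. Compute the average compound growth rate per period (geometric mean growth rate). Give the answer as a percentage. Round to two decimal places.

Growth factor = (137.9/88.6)^(1/3) = (1.556433)^(1/3) = 1.158893
Growth rate = 1.158893 − 1 = 0.158893 = 15.8893%

15.89%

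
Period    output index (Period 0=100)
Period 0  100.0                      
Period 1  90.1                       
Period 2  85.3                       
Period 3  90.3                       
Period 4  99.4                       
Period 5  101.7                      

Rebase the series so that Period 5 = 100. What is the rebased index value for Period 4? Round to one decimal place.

97.7

Rebased(Period 4) = 99.4 / 101.7 × 100 = 97.7384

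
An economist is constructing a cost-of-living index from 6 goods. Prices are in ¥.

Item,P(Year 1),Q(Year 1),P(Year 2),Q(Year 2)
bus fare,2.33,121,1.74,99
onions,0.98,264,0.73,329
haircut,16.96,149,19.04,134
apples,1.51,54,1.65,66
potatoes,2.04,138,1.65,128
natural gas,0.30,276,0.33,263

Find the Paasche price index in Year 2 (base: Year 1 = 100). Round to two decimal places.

Paasche price index uses current-period quantities as weights.
ΣP(Year 2)·Q(Year 2) = 1.74×99 + 0.73×329 + 19.04×134 + 1.65×66 + 1.65×128 + 0.33×263 = 172.26 + 240.17 + 2551.36 + 108.9 + 211.2 + 86.79 = 3370.68
ΣP(Year 1)·Q(Year 2) = 2.33×99 + 0.98×329 + 16.96×134 + 1.51×66 + 2.04×128 + 0.30×263 = 230.67 + 322.42 + 2272.64 + 99.66 + 261.12 + 78.9 = 3265.41
Index = 3370.68 / 3265.41 × 100 = 103.2238

103.22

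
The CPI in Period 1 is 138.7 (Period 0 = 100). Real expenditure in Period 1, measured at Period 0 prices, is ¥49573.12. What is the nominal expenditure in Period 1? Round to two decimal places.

Nominal = Real × (Index/100) = 49573.12 × (138.7/100)
        = 49573.12 × 1.387 = 68757.9174

68757.92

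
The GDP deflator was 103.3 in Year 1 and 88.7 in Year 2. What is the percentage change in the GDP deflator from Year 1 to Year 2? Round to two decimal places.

-14.13%

Change = (88.7 − 103.3) / 103.3 × 100
       = -14.6 / 103.3 × 100 = -14.1336%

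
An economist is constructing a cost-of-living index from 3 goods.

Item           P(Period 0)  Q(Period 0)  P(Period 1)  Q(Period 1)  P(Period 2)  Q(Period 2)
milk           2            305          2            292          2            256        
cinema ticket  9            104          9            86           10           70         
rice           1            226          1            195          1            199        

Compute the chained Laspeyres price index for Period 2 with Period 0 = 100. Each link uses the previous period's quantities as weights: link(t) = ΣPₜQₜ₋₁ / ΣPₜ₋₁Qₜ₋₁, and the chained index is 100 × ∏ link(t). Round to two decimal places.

105.54

Link Period 0→Period 1:
ΣP(Period 1)Q(Period 0) = 2×305 + 9×104 + 1×226 = 610 + 936 + 226 = 1772
ΣP(Period 0)Q(Period 0) = 2×305 + 9×104 + 1×226 = 610 + 936 + 226 = 1772
link = 1772/1772 = 1.000000
Link Period 1→Period 2:
ΣP(Period 2)Q(Period 1) = 2×292 + 10×86 + 1×195 = 584 + 860 + 195 = 1639
ΣP(Period 1)Q(Period 1) = 2×292 + 9×86 + 1×195 = 584 + 774 + 195 = 1553
link = 1639/1553 = 1.055377
Chained index = 100 × 1.000000 × 1.055377 = 105.5377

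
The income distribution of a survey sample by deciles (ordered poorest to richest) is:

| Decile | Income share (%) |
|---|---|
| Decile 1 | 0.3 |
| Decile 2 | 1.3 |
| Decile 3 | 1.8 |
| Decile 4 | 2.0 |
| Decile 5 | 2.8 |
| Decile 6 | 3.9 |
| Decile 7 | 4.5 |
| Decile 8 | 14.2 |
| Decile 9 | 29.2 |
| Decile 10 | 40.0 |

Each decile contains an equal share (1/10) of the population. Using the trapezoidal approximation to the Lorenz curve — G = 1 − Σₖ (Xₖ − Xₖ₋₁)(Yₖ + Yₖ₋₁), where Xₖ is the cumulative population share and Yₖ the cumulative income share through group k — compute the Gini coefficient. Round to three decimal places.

0.623

Cumulative income shares Yₖ: 0.0030, 0.0160, 0.0340, 0.0540, 0.0820, 0.1210, 0.1660, 0.3080, 0.6000, 1.0000
Σ (Xₖ−Xₖ₋₁)(Yₖ+Yₖ₋₁) = (1/10)(0.0030+0.0000) + (1/10)(0.0160+0.0030) + (1/10)(0.0340+0.0160) + (1/10)(0.0540+0.0340) + (1/10)(0.0820+0.0540) + (1/10)(0.1210+0.0820) + (1/10)(0.1660+0.1210) + (1/10)(0.3080+0.1660) + (1/10)(0.6000+0.3080) + (1/10)(1.0000+0.6000)
  = 0.0003 + 0.0019 + 0.0050 + 0.0088 + 0.0136 + 0.0203 + 0.0287 + 0.0474 + 0.0908 + 0.1600 = 0.3768
G = 1 − 0.3768 = 0.6232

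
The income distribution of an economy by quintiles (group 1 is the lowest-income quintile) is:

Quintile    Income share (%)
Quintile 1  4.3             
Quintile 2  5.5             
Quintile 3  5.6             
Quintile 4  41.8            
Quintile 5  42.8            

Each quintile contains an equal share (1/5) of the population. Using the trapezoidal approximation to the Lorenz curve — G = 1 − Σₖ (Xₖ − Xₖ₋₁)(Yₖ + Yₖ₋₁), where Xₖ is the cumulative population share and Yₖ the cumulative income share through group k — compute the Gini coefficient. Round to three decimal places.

0.453

Cumulative income shares Yₖ: 0.0430, 0.0980, 0.1540, 0.5720, 1.0000
Σ (Xₖ−Xₖ₋₁)(Yₖ+Yₖ₋₁) = (1/5)(0.0430+0.0000) + (1/5)(0.0980+0.0430) + (1/5)(0.1540+0.0980) + (1/5)(0.5720+0.1540) + (1/5)(1.0000+0.5720)
  = 0.0086 + 0.0282 + 0.0504 + 0.1452 + 0.3144 = 0.5468
G = 1 − 0.5468 = 0.4532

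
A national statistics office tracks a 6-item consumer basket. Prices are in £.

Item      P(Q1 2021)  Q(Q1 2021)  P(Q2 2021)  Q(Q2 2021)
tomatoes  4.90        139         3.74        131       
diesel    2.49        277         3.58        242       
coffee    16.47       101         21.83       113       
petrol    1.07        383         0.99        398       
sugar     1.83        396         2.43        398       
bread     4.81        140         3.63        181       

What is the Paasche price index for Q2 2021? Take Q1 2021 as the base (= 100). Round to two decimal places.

Paasche price index uses current-period quantities as weights.
ΣP(Q2 2021)·Q(Q2 2021) = 3.74×131 + 3.58×242 + 21.83×113 + 0.99×398 + 2.43×398 + 3.63×181 = 489.94 + 866.36 + 2466.79 + 394.02 + 967.14 + 657.03 = 5841.28
ΣP(Q1 2021)·Q(Q2 2021) = 4.90×131 + 2.49×242 + 16.47×113 + 1.07×398 + 1.83×398 + 4.81×181 = 641.9 + 602.58 + 1861.11 + 425.86 + 728.34 + 870.61 = 5130.4
Index = 5841.28 / 5130.4 × 100 = 113.8562

113.86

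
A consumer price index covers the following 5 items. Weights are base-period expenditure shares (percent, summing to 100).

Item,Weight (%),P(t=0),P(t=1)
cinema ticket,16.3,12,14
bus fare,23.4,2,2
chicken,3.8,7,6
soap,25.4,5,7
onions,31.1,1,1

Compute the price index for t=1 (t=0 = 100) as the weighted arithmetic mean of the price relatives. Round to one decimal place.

112.3

cinema ticket: 16.3 × (14/12) = 16.3 × 1.166667 = 19.0167
bus fare: 23.4 × (2/2) = 23.4 × 1.000000 = 23.4000
chicken: 3.8 × (6/7) = 3.8 × 0.857143 = 3.2571
soap: 25.4 × (7/5) = 25.4 × 1.400000 = 35.5600
onions: 31.1 × (1/1) = 31.1 × 1.000000 = 31.1000
Index = Σ wᵢ·(p₁ᵢ/p₀ᵢ) = 19.0167 + 23.4000 + 3.2571 + 35.5600 + 31.1000 = 112.3338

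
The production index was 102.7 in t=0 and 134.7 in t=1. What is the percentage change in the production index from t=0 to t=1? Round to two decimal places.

31.16%

Change = (134.7 − 102.7) / 102.7 × 100
       = 32.0 / 102.7 × 100 = 31.1587%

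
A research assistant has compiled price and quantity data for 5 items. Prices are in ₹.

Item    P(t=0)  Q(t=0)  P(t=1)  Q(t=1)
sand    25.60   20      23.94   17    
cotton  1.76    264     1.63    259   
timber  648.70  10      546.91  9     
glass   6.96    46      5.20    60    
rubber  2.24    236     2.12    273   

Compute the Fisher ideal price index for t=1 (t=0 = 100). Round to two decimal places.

85.62

Laspeyres component (base-period weights):
ΣP(t=1)Q(t=0) = 23.94×20 + 1.63×264 + 546.91×10 + 5.20×46 + 2.12×236 = 478.8 + 430.32 + 5469.1 + 239.2 + 500.32 = 7117.74
ΣP(t=0)Q(t=0) = 25.60×20 + 1.76×264 + 648.70×10 + 6.96×46 + 2.24×236 = 512 + 464.64 + 6487 + 320.16 + 528.64 = 8312.44
L = 7117.74 / 8312.44 × 100 = 85.6276
Paasche component (current-period weights):
ΣP(t=1)Q(t=1) = 23.94×17 + 1.63×259 + 546.91×9 + 5.20×60 + 2.12×273 = 406.98 + 422.17 + 4922.19 + 312 + 578.76 = 6642.1
ΣP(t=0)Q(t=1) = 25.60×17 + 1.76×259 + 648.70×9 + 6.96×60 + 2.24×273 = 435.2 + 455.84 + 5838.3 + 417.6 + 611.52 = 7758.46
P = 6642.1 / 7758.46 × 100 = 85.6111
Fisher = √(L × P) = √(85.6276 × 85.6111) = 85.6193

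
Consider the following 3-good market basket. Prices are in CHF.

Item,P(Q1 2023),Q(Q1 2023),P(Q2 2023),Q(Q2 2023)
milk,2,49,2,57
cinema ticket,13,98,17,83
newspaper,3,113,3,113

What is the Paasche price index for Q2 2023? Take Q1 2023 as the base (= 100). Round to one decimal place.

Paasche price index uses current-period quantities as weights.
ΣP(Q2 2023)·Q(Q2 2023) = 2×57 + 17×83 + 3×113 = 114 + 1411 + 339 = 1864
ΣP(Q1 2023)·Q(Q2 2023) = 2×57 + 13×83 + 3×113 = 114 + 1079 + 339 = 1532
Index = 1864 / 1532 × 100 = 121.6710

121.7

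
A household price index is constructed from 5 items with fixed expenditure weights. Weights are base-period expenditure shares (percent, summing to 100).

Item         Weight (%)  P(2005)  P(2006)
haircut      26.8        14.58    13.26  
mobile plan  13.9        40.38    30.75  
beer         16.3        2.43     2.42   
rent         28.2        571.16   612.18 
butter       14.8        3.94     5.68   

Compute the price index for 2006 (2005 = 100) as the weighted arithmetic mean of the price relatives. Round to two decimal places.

haircut: 26.8 × (13.26/14.58) = 26.8 × 0.909465 = 24.3737
mobile plan: 13.9 × (30.75/40.38) = 13.9 × 0.761516 = 10.5851
beer: 16.3 × (2.42/2.43) = 16.3 × 0.995885 = 16.2329
rent: 28.2 × (612.18/571.16) = 28.2 × 1.071819 = 30.2253
butter: 14.8 × (5.68/3.94) = 14.8 × 1.441624 = 21.3360
Index = Σ wᵢ·(p₁ᵢ/p₀ᵢ) = 24.3737 + 10.5851 + 16.2329 + 30.2253 + 21.3360 = 102.7530

102.75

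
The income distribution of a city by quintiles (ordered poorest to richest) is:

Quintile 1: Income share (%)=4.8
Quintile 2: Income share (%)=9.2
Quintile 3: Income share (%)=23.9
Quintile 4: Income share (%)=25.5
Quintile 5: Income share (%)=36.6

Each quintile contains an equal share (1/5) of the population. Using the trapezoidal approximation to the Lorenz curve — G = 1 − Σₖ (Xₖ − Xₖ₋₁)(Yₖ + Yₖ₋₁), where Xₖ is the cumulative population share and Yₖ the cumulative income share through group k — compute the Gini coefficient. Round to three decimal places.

Cumulative income shares Yₖ: 0.0480, 0.1400, 0.3790, 0.6340, 1.0000
Σ (Xₖ−Xₖ₋₁)(Yₖ+Yₖ₋₁) = (1/5)(0.0480+0.0000) + (1/5)(0.1400+0.0480) + (1/5)(0.3790+0.1400) + (1/5)(0.6340+0.3790) + (1/5)(1.0000+0.6340)
  = 0.0096 + 0.0376 + 0.1038 + 0.2026 + 0.3268 = 0.6804
G = 1 − 0.6804 = 0.3196

0.320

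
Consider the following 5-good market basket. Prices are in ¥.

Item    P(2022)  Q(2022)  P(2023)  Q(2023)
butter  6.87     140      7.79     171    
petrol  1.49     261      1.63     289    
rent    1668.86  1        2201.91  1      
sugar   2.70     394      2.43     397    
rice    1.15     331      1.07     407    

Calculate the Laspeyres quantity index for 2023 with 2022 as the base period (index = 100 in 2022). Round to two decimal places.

Laspeyres quantity index uses base-period prices as weights.
ΣP(2022)·Q(2023) = 6.87×171 + 1.49×289 + 1668.86×1 + 2.70×397 + 1.15×407 = 1174.77 + 430.61 + 1668.86 + 1071.9 + 468.05 = 4814.19
ΣP(2022)·Q(2022) = 6.87×140 + 1.49×261 + 1668.86×1 + 2.70×394 + 1.15×331 = 961.8 + 388.89 + 1668.86 + 1063.8 + 380.65 = 4464
Index = 4814.19 / 4464 × 100 = 107.8448

107.84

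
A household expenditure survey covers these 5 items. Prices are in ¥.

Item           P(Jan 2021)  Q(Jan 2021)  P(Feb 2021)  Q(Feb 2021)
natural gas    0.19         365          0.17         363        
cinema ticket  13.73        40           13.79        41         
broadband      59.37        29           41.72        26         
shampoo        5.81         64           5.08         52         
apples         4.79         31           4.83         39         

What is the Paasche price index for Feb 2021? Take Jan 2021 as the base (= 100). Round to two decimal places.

81.23

Paasche price index uses current-period quantities as weights.
ΣP(Feb 2021)·Q(Feb 2021) = 0.17×363 + 13.79×41 + 41.72×26 + 5.08×52 + 4.83×39 = 61.71 + 565.39 + 1084.72 + 264.16 + 188.37 = 2164.35
ΣP(Jan 2021)·Q(Feb 2021) = 0.19×363 + 13.73×41 + 59.37×26 + 5.81×52 + 4.79×39 = 68.97 + 562.93 + 1543.62 + 302.12 + 186.81 = 2664.45
Index = 2164.35 / 2664.45 × 100 = 81.2306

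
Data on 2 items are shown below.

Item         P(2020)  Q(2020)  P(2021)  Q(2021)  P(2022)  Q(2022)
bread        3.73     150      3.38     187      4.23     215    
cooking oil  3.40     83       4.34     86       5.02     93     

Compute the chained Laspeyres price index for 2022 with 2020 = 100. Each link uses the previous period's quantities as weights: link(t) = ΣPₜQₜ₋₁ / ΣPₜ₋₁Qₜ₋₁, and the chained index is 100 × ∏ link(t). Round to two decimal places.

Link 2020→2021:
ΣP(2021)Q(2020) = 3.38×150 + 4.34×83 = 507 + 360.22 = 867.22
ΣP(2020)Q(2020) = 3.73×150 + 3.40×83 = 559.5 + 282.2 = 841.7
link = 867.22/841.7 = 1.030320
Link 2021→2022:
ΣP(2022)Q(2021) = 4.23×187 + 5.02×86 = 791.01 + 431.72 = 1222.73
ΣP(2021)Q(2021) = 3.38×187 + 4.34×86 = 632.06 + 373.24 = 1005.3
link = 1222.73/1005.3 = 1.216284
Chained index = 100 × 1.030320 × 1.216284 = 125.3161

125.32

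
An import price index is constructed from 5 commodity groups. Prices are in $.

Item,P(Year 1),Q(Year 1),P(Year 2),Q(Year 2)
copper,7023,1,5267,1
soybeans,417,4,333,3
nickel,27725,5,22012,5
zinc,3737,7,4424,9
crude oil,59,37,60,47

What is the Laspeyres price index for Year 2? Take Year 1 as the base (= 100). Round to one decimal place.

Laspeyres price index uses base-period quantities as weights.
ΣP(Year 2)·Q(Year 1) = 5267×1 + 333×4 + 22012×5 + 4424×7 + 60×37 = 5267 + 1332 + 110060 + 30968 + 2220 = 149847
ΣP(Year 1)·Q(Year 1) = 7023×1 + 417×4 + 27725×5 + 3737×7 + 59×37 = 7023 + 1668 + 138625 + 26159 + 2183 = 175658
Index = 149847 / 175658 × 100 = 85.3061

85.3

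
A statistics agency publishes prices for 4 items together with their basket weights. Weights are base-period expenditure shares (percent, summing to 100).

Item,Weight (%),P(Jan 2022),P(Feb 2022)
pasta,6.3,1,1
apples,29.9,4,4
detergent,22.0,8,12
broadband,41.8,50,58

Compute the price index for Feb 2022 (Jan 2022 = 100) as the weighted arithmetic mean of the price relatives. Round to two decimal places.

117.69

pasta: 6.3 × (1/1) = 6.3 × 1.000000 = 6.3000
apples: 29.9 × (4/4) = 29.9 × 1.000000 = 29.9000
detergent: 22.0 × (12/8) = 22.0 × 1.500000 = 33.0000
broadband: 41.8 × (58/50) = 41.8 × 1.160000 = 48.4880
Index = Σ wᵢ·(p₁ᵢ/p₀ᵢ) = 6.3000 + 29.9000 + 33.0000 + 48.4880 = 117.6880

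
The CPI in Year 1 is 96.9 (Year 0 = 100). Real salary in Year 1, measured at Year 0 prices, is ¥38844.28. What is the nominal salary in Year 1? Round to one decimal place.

37640.1

Nominal = Real × (Index/100) = 38844.28 × (96.9/100)
        = 38844.28 × 0.969 = 37640.1073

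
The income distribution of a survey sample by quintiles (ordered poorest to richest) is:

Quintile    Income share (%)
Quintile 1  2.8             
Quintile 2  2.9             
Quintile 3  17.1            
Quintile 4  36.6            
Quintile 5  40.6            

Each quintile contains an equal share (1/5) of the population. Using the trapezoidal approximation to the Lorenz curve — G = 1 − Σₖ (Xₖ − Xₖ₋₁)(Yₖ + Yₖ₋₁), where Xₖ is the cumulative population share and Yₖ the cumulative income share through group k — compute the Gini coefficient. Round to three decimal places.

Cumulative income shares Yₖ: 0.0280, 0.0570, 0.2280, 0.5940, 1.0000
Σ (Xₖ−Xₖ₋₁)(Yₖ+Yₖ₋₁) = (1/5)(0.0280+0.0000) + (1/5)(0.0570+0.0280) + (1/5)(0.2280+0.0570) + (1/5)(0.5940+0.2280) + (1/5)(1.0000+0.5940)
  = 0.0056 + 0.0170 + 0.0570 + 0.1644 + 0.3188 = 0.5628
G = 1 − 0.5628 = 0.4372

0.437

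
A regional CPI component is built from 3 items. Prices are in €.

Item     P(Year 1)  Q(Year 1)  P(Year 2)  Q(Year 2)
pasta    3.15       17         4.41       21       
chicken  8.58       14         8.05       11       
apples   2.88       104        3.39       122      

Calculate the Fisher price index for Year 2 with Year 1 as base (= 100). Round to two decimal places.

Laspeyres component (base-period weights):
ΣP(Year 2)Q(Year 1) = 4.41×17 + 8.05×14 + 3.39×104 = 74.97 + 112.7 + 352.56 = 540.23
ΣP(Year 1)Q(Year 1) = 3.15×17 + 8.58×14 + 2.88×104 = 53.55 + 120.12 + 299.52 = 473.19
L = 540.23 / 473.19 × 100 = 114.1677
Paasche component (current-period weights):
ΣP(Year 2)Q(Year 2) = 4.41×21 + 8.05×11 + 3.39×122 = 92.61 + 88.55 + 413.58 = 594.74
ΣP(Year 1)Q(Year 2) = 3.15×21 + 8.58×11 + 2.88×122 = 66.15 + 94.38 + 351.36 = 511.89
P = 594.74 / 511.89 × 100 = 116.1851
Fisher = √(L × P) = √(114.1677 × 116.1851) = 115.1720

115.17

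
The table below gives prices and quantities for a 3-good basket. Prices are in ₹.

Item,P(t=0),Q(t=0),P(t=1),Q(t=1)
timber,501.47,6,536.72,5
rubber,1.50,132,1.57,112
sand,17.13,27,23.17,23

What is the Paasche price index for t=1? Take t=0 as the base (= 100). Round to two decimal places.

Paasche price index uses current-period quantities as weights.
ΣP(t=1)·Q(t=1) = 536.72×5 + 1.57×112 + 23.17×23 = 2683.6 + 175.84 + 532.91 = 3392.35
ΣP(t=0)·Q(t=1) = 501.47×5 + 1.50×112 + 17.13×23 = 2507.35 + 168 + 393.99 = 3069.34
Index = 3392.35 / 3069.34 × 100 = 110.5238

110.52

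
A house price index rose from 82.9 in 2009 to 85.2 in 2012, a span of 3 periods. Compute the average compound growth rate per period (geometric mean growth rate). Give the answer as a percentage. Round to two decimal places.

Growth factor = (85.2/82.9)^(1/3) = (1.027744)^(1/3) = 1.009164
Growth rate = 1.009164 − 1 = 0.009164 = 0.9164%

0.92%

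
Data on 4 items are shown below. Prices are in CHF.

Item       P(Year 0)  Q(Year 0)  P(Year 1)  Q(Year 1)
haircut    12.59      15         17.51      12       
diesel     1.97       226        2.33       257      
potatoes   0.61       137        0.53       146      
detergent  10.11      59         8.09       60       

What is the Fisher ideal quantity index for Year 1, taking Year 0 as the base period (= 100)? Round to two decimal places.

102.70

Laspeyres component (base-period weights):
ΣP(Year 0)Q(Year 1) = 12.59×12 + 1.97×257 + 0.61×146 + 10.11×60 = 151.08 + 506.29 + 89.06 + 606.6 = 1353.03
ΣP(Year 0)Q(Year 0) = 12.59×15 + 1.97×226 + 0.61×137 + 10.11×59 = 188.85 + 445.22 + 83.57 + 596.49 = 1314.13
L = 1353.03 / 1314.13 × 100 = 102.9601
Paasche component (current-period weights):
ΣP(Year 1)Q(Year 1) = 17.51×12 + 2.33×257 + 0.53×146 + 8.09×60 = 210.12 + 598.81 + 77.38 + 485.4 = 1371.71
ΣP(Year 1)Q(Year 0) = 17.51×15 + 2.33×226 + 0.53×137 + 8.09×59 = 262.65 + 526.58 + 72.61 + 477.31 = 1339.15
P = 1371.71 / 1339.15 × 100 = 102.4314
Fisher = √(L × P) = √(102.9601 × 102.4314) = 102.6954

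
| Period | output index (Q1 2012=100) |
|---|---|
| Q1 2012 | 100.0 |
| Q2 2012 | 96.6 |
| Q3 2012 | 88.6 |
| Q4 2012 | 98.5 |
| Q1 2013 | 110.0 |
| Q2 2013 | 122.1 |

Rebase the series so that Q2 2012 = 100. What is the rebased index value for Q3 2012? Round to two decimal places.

Rebased(Q3 2012) = 88.6 / 96.6 × 100 = 91.7184

91.72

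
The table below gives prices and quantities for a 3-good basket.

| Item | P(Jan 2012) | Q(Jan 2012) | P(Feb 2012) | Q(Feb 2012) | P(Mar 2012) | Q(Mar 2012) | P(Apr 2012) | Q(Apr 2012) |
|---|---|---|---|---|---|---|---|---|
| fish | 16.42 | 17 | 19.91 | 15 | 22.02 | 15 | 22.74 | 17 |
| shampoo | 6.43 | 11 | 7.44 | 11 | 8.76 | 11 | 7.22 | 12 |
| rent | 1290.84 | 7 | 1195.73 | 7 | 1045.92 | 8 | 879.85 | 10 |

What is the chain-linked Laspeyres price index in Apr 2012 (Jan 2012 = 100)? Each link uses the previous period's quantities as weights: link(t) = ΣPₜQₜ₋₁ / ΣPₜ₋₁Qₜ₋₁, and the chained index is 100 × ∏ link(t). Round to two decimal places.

Link Jan 2012→Feb 2012:
ΣP(Feb 2012)Q(Jan 2012) = 19.91×17 + 7.44×11 + 1195.73×7 = 338.47 + 81.84 + 8370.11 = 8790.42
ΣP(Jan 2012)Q(Jan 2012) = 16.42×17 + 6.43×11 + 1290.84×7 = 279.14 + 70.73 + 9035.88 = 9385.75
link = 8790.42/9385.75 = 0.936571
Link Feb 2012→Mar 2012:
ΣP(Mar 2012)Q(Feb 2012) = 22.02×15 + 8.76×11 + 1045.92×7 = 330.3 + 96.36 + 7321.44 = 7748.1
ΣP(Feb 2012)Q(Feb 2012) = 19.91×15 + 7.44×11 + 1195.73×7 = 298.65 + 81.84 + 8370.11 = 8750.6
link = 7748.1/8750.6 = 0.885436
Link Mar 2012→Apr 2012:
ΣP(Apr 2012)Q(Mar 2012) = 22.74×15 + 7.22×11 + 879.85×8 = 341.1 + 79.42 + 7038.8 = 7459.32
ΣP(Mar 2012)Q(Mar 2012) = 22.02×15 + 8.76×11 + 1045.92×8 = 330.3 + 96.36 + 8367.36 = 8794.02
link = 7459.32/8794.02 = 0.848226
Chained index = 100 × 0.936571 × 0.885436 × 0.848226 = 70.3412

70.34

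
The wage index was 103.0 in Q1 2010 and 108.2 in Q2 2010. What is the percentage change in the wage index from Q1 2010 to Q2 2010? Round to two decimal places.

5.05%

Change = (108.2 − 103.0) / 103.0 × 100
       = 5.2 / 103.0 × 100 = 5.0485%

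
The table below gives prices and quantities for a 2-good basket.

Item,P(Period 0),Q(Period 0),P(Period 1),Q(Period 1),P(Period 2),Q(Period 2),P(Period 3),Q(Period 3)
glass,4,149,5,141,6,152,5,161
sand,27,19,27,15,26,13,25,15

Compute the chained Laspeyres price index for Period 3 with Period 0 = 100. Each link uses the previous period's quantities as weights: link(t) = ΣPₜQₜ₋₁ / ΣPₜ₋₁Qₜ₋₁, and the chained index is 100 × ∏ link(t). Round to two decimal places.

109.64

Link Period 0→Period 1:
ΣP(Period 1)Q(Period 0) = 5×149 + 27×19 = 745 + 513 = 1258
ΣP(Period 0)Q(Period 0) = 4×149 + 27×19 = 596 + 513 = 1109
link = 1258/1109 = 1.134355
Link Period 1→Period 2:
ΣP(Period 2)Q(Period 1) = 6×141 + 26×15 = 846 + 390 = 1236
ΣP(Period 1)Q(Period 1) = 5×141 + 27×15 = 705 + 405 = 1110
link = 1236/1110 = 1.113514
Link Period 2→Period 3:
ΣP(Period 3)Q(Period 2) = 5×152 + 25×13 = 760 + 325 = 1085
ΣP(Period 2)Q(Period 2) = 6×152 + 26×13 = 912 + 338 = 1250
link = 1085/1250 = 0.868000
Chained index = 100 × 1.134355 × 1.113514 × 0.868000 = 109.6388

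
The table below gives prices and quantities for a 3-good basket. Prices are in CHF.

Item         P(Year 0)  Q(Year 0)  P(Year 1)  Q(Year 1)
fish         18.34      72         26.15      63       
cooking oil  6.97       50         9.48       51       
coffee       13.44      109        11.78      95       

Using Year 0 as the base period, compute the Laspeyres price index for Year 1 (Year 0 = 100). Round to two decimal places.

116.17

Laspeyres price index uses base-period quantities as weights.
ΣP(Year 1)·Q(Year 0) = 26.15×72 + 9.48×50 + 11.78×109 = 1882.8 + 474 + 1284.02 = 3640.82
ΣP(Year 0)·Q(Year 0) = 18.34×72 + 6.97×50 + 13.44×109 = 1320.48 + 348.5 + 1464.96 = 3133.94
Index = 3640.82 / 3133.94 × 100 = 116.1739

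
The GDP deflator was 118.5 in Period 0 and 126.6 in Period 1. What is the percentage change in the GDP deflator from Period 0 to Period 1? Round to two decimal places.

6.84%

Change = (126.6 − 118.5) / 118.5 × 100
       = 8.1 / 118.5 × 100 = 6.8354%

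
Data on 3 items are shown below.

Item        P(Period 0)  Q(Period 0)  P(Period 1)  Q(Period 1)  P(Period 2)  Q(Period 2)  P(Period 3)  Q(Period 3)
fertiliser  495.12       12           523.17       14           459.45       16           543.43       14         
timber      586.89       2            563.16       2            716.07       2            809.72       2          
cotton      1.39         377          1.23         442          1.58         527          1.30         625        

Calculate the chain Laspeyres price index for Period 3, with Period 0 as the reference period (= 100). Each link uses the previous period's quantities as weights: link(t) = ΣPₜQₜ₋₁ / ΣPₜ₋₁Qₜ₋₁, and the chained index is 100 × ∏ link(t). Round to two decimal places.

Link Period 0→Period 1:
ΣP(Period 1)Q(Period 0) = 523.17×12 + 563.16×2 + 1.23×377 = 6278.04 + 1126.32 + 463.71 = 7868.07
ΣP(Period 0)Q(Period 0) = 495.12×12 + 586.89×2 + 1.39×377 = 5941.44 + 1173.78 + 524.03 = 7639.25
link = 7868.07/7639.25 = 1.029953
Link Period 1→Period 2:
ΣP(Period 2)Q(Period 1) = 459.45×14 + 716.07×2 + 1.58×442 = 6432.3 + 1432.14 + 698.36 = 8562.8
ΣP(Period 1)Q(Period 1) = 523.17×14 + 563.16×2 + 1.23×442 = 7324.38 + 1126.32 + 543.66 = 8994.36
link = 8562.8/8994.36 = 0.952019
Link Period 2→Period 3:
ΣP(Period 3)Q(Period 2) = 543.43×16 + 809.72×2 + 1.30×527 = 8694.88 + 1619.44 + 685.1 = 10999.42
ΣP(Period 2)Q(Period 2) = 459.45×16 + 716.07×2 + 1.58×527 = 7351.2 + 1432.14 + 832.66 = 9616
link = 10999.42/9616 = 1.143866
Chained index = 100 × 1.029953 × 0.952019 × 1.143866 = 112.1601

112.16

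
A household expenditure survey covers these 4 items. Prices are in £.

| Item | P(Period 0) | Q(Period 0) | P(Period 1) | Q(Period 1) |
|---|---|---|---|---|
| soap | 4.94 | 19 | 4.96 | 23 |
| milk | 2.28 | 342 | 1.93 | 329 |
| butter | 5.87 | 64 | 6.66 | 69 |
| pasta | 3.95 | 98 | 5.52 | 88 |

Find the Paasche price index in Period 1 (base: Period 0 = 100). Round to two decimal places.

Paasche price index uses current-period quantities as weights.
ΣP(Period 1)·Q(Period 1) = 4.96×23 + 1.93×329 + 6.66×69 + 5.52×88 = 114.08 + 634.97 + 459.54 + 485.76 = 1694.35
ΣP(Period 0)·Q(Period 1) = 4.94×23 + 2.28×329 + 5.87×69 + 3.95×88 = 113.62 + 750.12 + 405.03 + 347.6 = 1616.37
Index = 1694.35 / 1616.37 × 100 = 104.8244

104.82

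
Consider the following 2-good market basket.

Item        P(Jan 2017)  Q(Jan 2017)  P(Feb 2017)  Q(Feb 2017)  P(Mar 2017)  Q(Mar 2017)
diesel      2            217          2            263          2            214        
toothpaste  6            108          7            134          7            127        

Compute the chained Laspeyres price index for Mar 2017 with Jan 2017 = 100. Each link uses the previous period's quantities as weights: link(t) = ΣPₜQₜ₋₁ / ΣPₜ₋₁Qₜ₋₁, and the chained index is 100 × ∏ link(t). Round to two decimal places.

109.98

Link Jan 2017→Feb 2017:
ΣP(Feb 2017)Q(Jan 2017) = 2×217 + 7×108 = 434 + 756 = 1190
ΣP(Jan 2017)Q(Jan 2017) = 2×217 + 6×108 = 434 + 648 = 1082
link = 1190/1082 = 1.099815
Link Feb 2017→Mar 2017:
ΣP(Mar 2017)Q(Feb 2017) = 2×263 + 7×134 = 526 + 938 = 1464
ΣP(Feb 2017)Q(Feb 2017) = 2×263 + 7×134 = 526 + 938 = 1464
link = 1464/1464 = 1.000000
Chained index = 100 × 1.099815 × 1.000000 = 109.9815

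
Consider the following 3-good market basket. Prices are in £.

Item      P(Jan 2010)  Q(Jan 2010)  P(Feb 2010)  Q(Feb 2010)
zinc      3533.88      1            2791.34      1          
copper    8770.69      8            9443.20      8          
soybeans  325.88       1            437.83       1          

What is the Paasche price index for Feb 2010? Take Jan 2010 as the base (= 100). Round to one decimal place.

106.4

Paasche price index uses current-period quantities as weights.
ΣP(Feb 2010)·Q(Feb 2010) = 2791.34×1 + 9443.20×8 + 437.83×1 = 2791.34 + 75545.6 + 437.83 = 78774.77
ΣP(Jan 2010)·Q(Feb 2010) = 3533.88×1 + 8770.69×8 + 325.88×1 = 3533.88 + 70165.52 + 325.88 = 74025.28
Index = 78774.77 / 74025.28 × 100 = 106.4160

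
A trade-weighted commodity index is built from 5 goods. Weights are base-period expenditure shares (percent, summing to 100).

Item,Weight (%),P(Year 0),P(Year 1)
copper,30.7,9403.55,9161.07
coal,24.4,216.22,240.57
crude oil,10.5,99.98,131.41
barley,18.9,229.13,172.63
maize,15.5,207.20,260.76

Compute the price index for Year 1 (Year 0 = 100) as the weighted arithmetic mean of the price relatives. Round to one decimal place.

104.6

copper: 30.7 × (9161.07/9403.55) = 30.7 × 0.974214 = 29.9084
coal: 24.4 × (240.57/216.22) = 24.4 × 1.112617 = 27.1478
crude oil: 10.5 × (131.41/99.98) = 10.5 × 1.314363 = 13.8008
barley: 18.9 × (172.63/229.13) = 18.9 × 0.753415 = 14.2395
maize: 15.5 × (260.76/207.20) = 15.5 × 1.258494 = 19.5067
Index = Σ wᵢ·(p₁ᵢ/p₀ᵢ) = 29.9084 + 27.1478 + 13.8008 + 14.2395 + 19.5067 = 104.6032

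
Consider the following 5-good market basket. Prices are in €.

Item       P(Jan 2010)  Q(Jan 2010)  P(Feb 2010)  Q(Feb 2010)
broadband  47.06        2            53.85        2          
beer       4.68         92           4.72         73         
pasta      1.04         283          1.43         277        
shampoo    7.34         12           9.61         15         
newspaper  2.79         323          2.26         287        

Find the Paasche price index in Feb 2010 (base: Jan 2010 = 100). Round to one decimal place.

100.4

Paasche price index uses current-period quantities as weights.
ΣP(Feb 2010)·Q(Feb 2010) = 53.85×2 + 4.72×73 + 1.43×277 + 9.61×15 + 2.26×287 = 107.7 + 344.56 + 396.11 + 144.15 + 648.62 = 1641.14
ΣP(Jan 2010)·Q(Feb 2010) = 47.06×2 + 4.68×73 + 1.04×277 + 7.34×15 + 2.79×287 = 94.12 + 341.64 + 288.08 + 110.1 + 800.73 = 1634.67
Index = 1641.14 / 1634.67 × 100 = 100.3958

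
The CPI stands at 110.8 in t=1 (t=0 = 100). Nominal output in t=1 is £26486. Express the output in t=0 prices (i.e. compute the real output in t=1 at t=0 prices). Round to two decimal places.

23904.33

Real = Nominal ÷ (Index/100) = 26486 ÷ (110.8/100)
     = 26486 ÷ 1.108 = 23904.3321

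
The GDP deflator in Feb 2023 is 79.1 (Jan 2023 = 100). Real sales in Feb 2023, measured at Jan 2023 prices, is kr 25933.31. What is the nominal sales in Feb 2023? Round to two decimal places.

Nominal = Real × (Index/100) = 25933.31 × (79.1/100)
        = 25933.31 × 0.791 = 20513.2482

20513.25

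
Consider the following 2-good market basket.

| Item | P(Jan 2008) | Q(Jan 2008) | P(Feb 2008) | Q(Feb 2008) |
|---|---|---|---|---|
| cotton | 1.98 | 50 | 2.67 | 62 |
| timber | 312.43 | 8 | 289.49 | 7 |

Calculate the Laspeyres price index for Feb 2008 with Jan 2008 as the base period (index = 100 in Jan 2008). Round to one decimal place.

Laspeyres price index uses base-period quantities as weights.
ΣP(Feb 2008)·Q(Jan 2008) = 2.67×50 + 289.49×8 = 133.5 + 2315.92 = 2449.42
ΣP(Jan 2008)·Q(Jan 2008) = 1.98×50 + 312.43×8 = 99 + 2499.44 = 2598.44
Index = 2449.42 / 2598.44 × 100 = 94.2650

94.3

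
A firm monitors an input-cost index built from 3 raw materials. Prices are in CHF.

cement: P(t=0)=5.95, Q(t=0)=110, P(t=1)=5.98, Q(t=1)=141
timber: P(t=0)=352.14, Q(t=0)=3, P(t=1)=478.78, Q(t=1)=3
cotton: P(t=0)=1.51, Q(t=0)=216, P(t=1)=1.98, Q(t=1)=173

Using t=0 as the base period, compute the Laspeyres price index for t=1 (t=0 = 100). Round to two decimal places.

123.80

Laspeyres price index uses base-period quantities as weights.
ΣP(t=1)·Q(t=0) = 5.98×110 + 478.78×3 + 1.98×216 = 657.8 + 1436.34 + 427.68 = 2521.82
ΣP(t=0)·Q(t=0) = 5.95×110 + 352.14×3 + 1.51×216 = 654.5 + 1056.42 + 326.16 = 2037.08
Index = 2521.82 / 2037.08 × 100 = 123.7958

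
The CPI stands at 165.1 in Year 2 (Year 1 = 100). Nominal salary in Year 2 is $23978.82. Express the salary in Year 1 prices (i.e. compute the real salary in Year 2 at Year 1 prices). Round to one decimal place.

Real = Nominal ÷ (Index/100) = 23978.82 ÷ (165.1/100)
     = 23978.82 ÷ 1.651 = 14523.8159

14523.8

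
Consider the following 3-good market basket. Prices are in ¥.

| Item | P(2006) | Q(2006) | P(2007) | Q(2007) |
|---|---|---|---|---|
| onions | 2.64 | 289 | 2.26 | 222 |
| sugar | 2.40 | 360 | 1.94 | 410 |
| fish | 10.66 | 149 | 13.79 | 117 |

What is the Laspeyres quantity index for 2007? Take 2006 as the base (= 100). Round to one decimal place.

Laspeyres quantity index uses base-period prices as weights.
ΣP(2006)·Q(2007) = 2.64×222 + 2.40×410 + 10.66×117 = 586.08 + 984 + 1247.22 = 2817.3
ΣP(2006)·Q(2006) = 2.64×289 + 2.40×360 + 10.66×149 = 762.96 + 864 + 1588.34 = 3215.3
Index = 2817.3 / 3215.3 × 100 = 87.6217

87.6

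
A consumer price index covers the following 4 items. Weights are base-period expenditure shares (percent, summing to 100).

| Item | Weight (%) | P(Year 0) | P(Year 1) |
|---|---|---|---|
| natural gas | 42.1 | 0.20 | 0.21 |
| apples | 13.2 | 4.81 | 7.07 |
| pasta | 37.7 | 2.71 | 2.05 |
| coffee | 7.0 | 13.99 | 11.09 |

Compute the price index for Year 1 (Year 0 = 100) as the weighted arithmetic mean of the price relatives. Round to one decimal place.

97.7

natural gas: 42.1 × (0.21/0.20) = 42.1 × 1.050000 = 44.2050
apples: 13.2 × (7.07/4.81) = 13.2 × 1.469854 = 19.4021
pasta: 37.7 × (2.05/2.71) = 37.7 × 0.756458 = 28.5185
coffee: 7.0 × (11.09/13.99) = 7.0 × 0.792709 = 5.5490
Index = Σ wᵢ·(p₁ᵢ/p₀ᵢ) = 44.2050 + 19.4021 + 28.5185 + 5.5490 = 97.6745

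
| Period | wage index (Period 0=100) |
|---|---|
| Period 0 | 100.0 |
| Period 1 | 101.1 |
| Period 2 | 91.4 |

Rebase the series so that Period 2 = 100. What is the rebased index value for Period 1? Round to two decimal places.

110.61

Rebased(Period 1) = 101.1 / 91.4 × 100 = 110.6127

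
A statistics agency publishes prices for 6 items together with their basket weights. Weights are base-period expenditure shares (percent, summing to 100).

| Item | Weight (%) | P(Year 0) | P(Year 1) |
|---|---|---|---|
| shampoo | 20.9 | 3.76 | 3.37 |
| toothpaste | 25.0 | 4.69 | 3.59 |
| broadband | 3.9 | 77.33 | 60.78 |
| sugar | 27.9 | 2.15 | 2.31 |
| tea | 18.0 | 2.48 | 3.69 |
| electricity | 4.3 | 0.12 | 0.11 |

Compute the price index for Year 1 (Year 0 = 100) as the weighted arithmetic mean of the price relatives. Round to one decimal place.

101.6

shampoo: 20.9 × (3.37/3.76) = 20.9 × 0.896277 = 18.7322
toothpaste: 25.0 × (3.59/4.69) = 25.0 × 0.765458 = 19.1365
broadband: 3.9 × (60.78/77.33) = 3.9 × 0.785982 = 3.0653
sugar: 27.9 × (2.31/2.15) = 27.9 × 1.074419 = 29.9763
tea: 18.0 × (3.69/2.48) = 18.0 × 1.487903 = 26.7823
electricity: 4.3 × (0.11/0.12) = 4.3 × 0.916667 = 3.9417
Index = Σ wᵢ·(p₁ᵢ/p₀ᵢ) = 18.7322 + 19.1365 + 3.0653 + 29.9763 + 26.7823 + 3.9417 = 101.6342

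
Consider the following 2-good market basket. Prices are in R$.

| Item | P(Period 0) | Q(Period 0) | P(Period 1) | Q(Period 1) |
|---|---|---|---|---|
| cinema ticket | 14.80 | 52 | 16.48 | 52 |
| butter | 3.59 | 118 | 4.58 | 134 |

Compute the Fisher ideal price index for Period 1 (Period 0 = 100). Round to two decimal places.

Laspeyres component (base-period weights):
ΣP(Period 1)Q(Period 0) = 16.48×52 + 4.58×118 = 856.96 + 540.44 = 1397.4
ΣP(Period 0)Q(Period 0) = 14.80×52 + 3.59×118 = 769.6 + 423.62 = 1193.22
L = 1397.4 / 1193.22 × 100 = 117.1117
Paasche component (current-period weights):
ΣP(Period 1)Q(Period 1) = 16.48×52 + 4.58×134 = 856.96 + 613.72 = 1470.68
ΣP(Period 0)Q(Period 1) = 14.80×52 + 3.59×134 = 769.6 + 481.06 = 1250.66
P = 1470.68 / 1250.66 × 100 = 117.5923
Fisher = √(L × P) = √(117.1117 × 117.5923) = 117.3518

117.35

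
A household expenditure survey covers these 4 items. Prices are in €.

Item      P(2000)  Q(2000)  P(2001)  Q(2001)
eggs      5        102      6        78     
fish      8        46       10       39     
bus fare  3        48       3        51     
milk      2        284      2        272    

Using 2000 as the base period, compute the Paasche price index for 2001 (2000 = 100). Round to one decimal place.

Paasche price index uses current-period quantities as weights.
ΣP(2001)·Q(2001) = 6×78 + 10×39 + 3×51 + 2×272 = 468 + 390 + 153 + 544 = 1555
ΣP(2000)·Q(2001) = 5×78 + 8×39 + 3×51 + 2×272 = 390 + 312 + 153 + 544 = 1399
Index = 1555 / 1399 × 100 = 111.1508

111.2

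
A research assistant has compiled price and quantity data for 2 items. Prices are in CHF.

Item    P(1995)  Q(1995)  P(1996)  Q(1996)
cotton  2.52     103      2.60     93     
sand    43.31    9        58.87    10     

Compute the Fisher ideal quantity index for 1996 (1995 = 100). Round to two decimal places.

103.45

Laspeyres component (base-period weights):
ΣP(1995)Q(1996) = 2.52×93 + 43.31×10 = 234.36 + 433.1 = 667.46
ΣP(1995)Q(1995) = 2.52×103 + 43.31×9 = 259.56 + 389.79 = 649.35
L = 667.46 / 649.35 × 100 = 102.7889
Paasche component (current-period weights):
ΣP(1996)Q(1996) = 2.60×93 + 58.87×10 = 241.8 + 588.7 = 830.5
ΣP(1996)Q(1995) = 2.60×103 + 58.87×9 = 267.8 + 529.83 = 797.63
P = 830.5 / 797.63 × 100 = 104.1210
Fisher = √(L × P) = √(102.7889 × 104.1210) = 103.4528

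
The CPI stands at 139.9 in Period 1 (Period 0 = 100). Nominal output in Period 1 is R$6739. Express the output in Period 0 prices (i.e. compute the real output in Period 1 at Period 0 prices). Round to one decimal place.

4817.0

Real = Nominal ÷ (Index/100) = 6739 ÷ (139.9/100)
     = 6739 ÷ 1.399 = 4817.0122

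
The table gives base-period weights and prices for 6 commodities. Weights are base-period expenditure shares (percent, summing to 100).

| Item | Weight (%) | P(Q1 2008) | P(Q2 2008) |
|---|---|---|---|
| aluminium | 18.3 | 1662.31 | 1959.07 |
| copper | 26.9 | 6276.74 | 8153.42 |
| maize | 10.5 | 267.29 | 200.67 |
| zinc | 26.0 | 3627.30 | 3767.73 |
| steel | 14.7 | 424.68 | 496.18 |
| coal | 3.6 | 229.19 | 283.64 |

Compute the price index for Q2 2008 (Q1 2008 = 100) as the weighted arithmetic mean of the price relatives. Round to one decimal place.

aluminium: 18.3 × (1959.07/1662.31) = 18.3 × 1.178523 = 21.5670
copper: 26.9 × (8153.42/6276.74) = 26.9 × 1.298990 = 34.9428
maize: 10.5 × (200.67/267.29) = 10.5 × 0.750758 = 7.8830
zinc: 26.0 × (3767.73/3627.30) = 26.0 × 1.038715 = 27.0066
steel: 14.7 × (496.18/424.68) = 14.7 × 1.168362 = 17.1749
coal: 3.6 × (283.64/229.19) = 3.6 × 1.237576 = 4.4553
Index = Σ wᵢ·(p₁ᵢ/p₀ᵢ) = 21.5670 + 34.9428 + 7.8830 + 27.0066 + 17.1749 + 4.4553 = 113.0295

113.0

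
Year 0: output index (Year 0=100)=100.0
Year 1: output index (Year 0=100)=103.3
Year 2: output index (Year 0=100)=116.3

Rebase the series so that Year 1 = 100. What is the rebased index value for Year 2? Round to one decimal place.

Rebased(Year 2) = 116.3 / 103.3 × 100 = 112.5847

112.6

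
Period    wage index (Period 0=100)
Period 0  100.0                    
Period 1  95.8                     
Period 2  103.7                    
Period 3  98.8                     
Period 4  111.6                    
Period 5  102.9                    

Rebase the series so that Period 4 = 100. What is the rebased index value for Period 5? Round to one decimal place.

92.2

Rebased(Period 5) = 102.9 / 111.6 × 100 = 92.2043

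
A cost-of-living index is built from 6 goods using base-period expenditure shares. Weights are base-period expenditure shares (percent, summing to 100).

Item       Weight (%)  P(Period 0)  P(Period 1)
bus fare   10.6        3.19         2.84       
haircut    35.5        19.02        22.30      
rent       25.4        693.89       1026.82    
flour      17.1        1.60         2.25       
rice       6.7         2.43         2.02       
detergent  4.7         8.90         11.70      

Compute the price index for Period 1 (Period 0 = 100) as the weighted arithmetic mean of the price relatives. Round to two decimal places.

124.44

bus fare: 10.6 × (2.84/3.19) = 10.6 × 0.890282 = 9.4370
haircut: 35.5 × (22.30/19.02) = 35.5 × 1.172450 = 41.6220
rent: 25.4 × (1026.82/693.89) = 25.4 × 1.479802 = 37.5870
flour: 17.1 × (2.25/1.60) = 17.1 × 1.406250 = 24.0469
rice: 6.7 × (2.02/2.43) = 6.7 × 0.831276 = 5.5695
detergent: 4.7 × (11.70/8.90) = 4.7 × 1.314607 = 6.1787
Index = Σ wᵢ·(p₁ᵢ/p₀ᵢ) = 9.4370 + 41.6220 + 37.5870 + 24.0469 + 5.5695 + 6.1787 = 124.4410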